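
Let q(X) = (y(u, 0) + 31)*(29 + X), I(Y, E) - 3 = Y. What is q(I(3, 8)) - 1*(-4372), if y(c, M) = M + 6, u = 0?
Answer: 5667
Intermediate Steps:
y(c, M) = 6 + M
I(Y, E) = 3 + Y
q(X) = 1073 + 37*X (q(X) = ((6 + 0) + 31)*(29 + X) = (6 + 31)*(29 + X) = 37*(29 + X) = 1073 + 37*X)
q(I(3, 8)) - 1*(-4372) = (1073 + 37*(3 + 3)) - 1*(-4372) = (1073 + 37*6) + 4372 = (1073 + 222) + 4372 = 1295 + 4372 = 5667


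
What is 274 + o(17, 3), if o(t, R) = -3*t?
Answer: 223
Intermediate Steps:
274 + o(17, 3) = 274 - 3*17 = 274 - 51 = 223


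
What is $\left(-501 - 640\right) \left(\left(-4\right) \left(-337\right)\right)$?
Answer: $-1538068$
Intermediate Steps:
$\left(-501 - 640\right) \left(\left(-4\right) \left(-337\right)\right) = \left(-1141\right) 1348 = -1538068$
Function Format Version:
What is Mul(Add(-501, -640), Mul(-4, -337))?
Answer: -1538068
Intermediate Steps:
Mul(Add(-501, -640), Mul(-4, -337)) = Mul(-1141, 1348) = -1538068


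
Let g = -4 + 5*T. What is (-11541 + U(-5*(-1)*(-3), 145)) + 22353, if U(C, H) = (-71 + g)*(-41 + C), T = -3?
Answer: 15852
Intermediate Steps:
g = -19 (g = -4 + 5*(-3) = -4 - 15 = -19)
U(C, H) = 3690 - 90*C (U(C, H) = (-71 - 19)*(-41 + C) = -90*(-41 + C) = 3690 - 90*C)
(-11541 + U(-5*(-1)*(-3), 145)) + 22353 = (-11541 + (3690 - 90*(-5*(-1))*(-3))) + 22353 = (-11541 + (3690 - 450*(-3))) + 22353 = (-11541 + (3690 - 90*(-15))) + 22353 = (-11541 + (3690 + 1350)) + 22353 = (-11541 + 5040) + 22353 = -6501 + 22353 = 15852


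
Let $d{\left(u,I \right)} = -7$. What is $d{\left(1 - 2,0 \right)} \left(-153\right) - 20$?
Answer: $1051$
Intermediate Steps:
$d{\left(1 - 2,0 \right)} \left(-153\right) - 20 = \left(-7\right) \left(-153\right) - 20 = 1071 - 20 = 1051$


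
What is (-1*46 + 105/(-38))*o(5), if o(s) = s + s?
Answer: -9265/19 ≈ -487.63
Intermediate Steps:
o(s) = 2*s
(-1*46 + 105/(-38))*o(5) = (-1*46 + 105/(-38))*(2*5) = (-46 + 105*(-1/38))*10 = (-46 - 105/38)*10 = -1853/38*10 = -9265/19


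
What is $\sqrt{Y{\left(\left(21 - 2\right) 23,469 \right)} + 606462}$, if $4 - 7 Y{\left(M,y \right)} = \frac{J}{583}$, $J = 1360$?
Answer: $\frac{\sqrt{10100362339914}}{4081} \approx 778.76$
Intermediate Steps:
$Y{\left(M,y \right)} = \frac{972}{4081}$ ($Y{\left(M,y \right)} = \frac{4}{7} - \frac{1360 \cdot \frac{1}{583}}{7} = \frac{4}{7} - \frac{1360}{4081} = \frac{972}{4081}$)
$\sqrt{Y{\left(\left(21 - 2\right) 23,469 \right)} + 606462} = \sqrt{\frac{972}{4081} + 606462} = \sqrt{\frac{2474972394}{4081}} = \frac{\sqrt{10100362339914}}{4081}$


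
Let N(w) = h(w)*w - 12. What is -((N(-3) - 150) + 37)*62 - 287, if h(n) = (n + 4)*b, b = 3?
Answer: 8021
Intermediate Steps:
h(n) = 12 + 3*n (h(n) = (n + 4)*3 = (4 + n)*3 = 12 + 3*n)
N(w) = -12 + w*(12 + 3*w) (N(w) = (12 + 3*w)*w - 12 = w*(12 + 3*w) - 12 = -12 + w*(12 + 3*w))
-((N(-3) - 150) + 37)*62 - 287 = -(((-12 + 3*(-3)*(4 - 3)) - 150) + 37)*62 - 287 = -(((-12 + 3*(-3)*1) - 150) + 37)*62 - 287 = -(((-12 - 9) - 150) + 37)*62 - 287 = -((-21 - 150) + 37)*62 - 287 = -(-171 + 37)*62 - 287 = -1*(-134)*62 - 287 = 134*62 - 287 = 8308 - 287 = 8021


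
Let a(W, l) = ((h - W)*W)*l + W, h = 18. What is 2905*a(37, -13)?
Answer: 26656280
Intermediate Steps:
a(W, l) = W + W*l*(18 - W) (a(W, l) = ((18 - W)*W)*l + W = (W*(18 - W))*l + W = W*l*(18 - W) + W = W + W*l*(18 - W))
2905*a(37, -13) = 2905*(37*(1 + 18*(-13) - 1*37*(-13))) = 2905*(37*(1 - 234 + 481)) = 2905*(37*248) = 2905*9176 = 26656280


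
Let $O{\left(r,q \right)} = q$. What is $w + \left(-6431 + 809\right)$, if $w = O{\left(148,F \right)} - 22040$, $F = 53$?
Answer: $-27609$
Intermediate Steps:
$w = -21987$ ($w = 53 - 22040 = -21987$)
$w + \left(-6431 + 809\right) = -21987 + \left(-6431 + 809\right) = -21987 - 5622 = -27609$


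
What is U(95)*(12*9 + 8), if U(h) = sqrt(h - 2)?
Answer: 116*sqrt(93) ≈ 1118.7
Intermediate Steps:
U(h) = sqrt(-2 + h)
U(95)*(12*9 + 8) = sqrt(-2 + 95)*(12*9 + 8) = sqrt(93)*(108 + 8) = sqrt(93)*116 = 116*sqrt(93)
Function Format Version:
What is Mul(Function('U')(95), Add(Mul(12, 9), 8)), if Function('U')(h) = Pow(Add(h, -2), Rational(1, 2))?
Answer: Mul(116, Pow(93, Rational(1, 2))) ≈ 1118.7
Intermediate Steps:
Function('U')(h) = Pow(Add(-2, h), Rational(1, 2))
Mul(Function('U')(95), Add(Mul(12, 9), 8)) = Mul(Pow(Add(-2, 95), Rational(1, 2)), Add(Mul(12, 9), 8)) = Mul(Pow(93, Rational(1, 2)), Add(108, 8)) = Mul(Pow(93, Rational(1, 2)), 116) = Mul(116, Pow(93, Rational(1, 2)))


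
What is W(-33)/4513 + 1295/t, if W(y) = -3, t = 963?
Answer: 5841446/4346019 ≈ 1.3441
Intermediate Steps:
W(-33)/4513 + 1295/t = -3/4513 + 1295/963 = 5841446/4346019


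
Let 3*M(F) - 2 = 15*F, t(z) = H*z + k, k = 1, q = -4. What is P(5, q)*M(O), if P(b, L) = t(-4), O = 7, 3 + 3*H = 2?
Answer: 749/9 ≈ 83.222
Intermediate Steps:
H = -1/3 (H = -1 + (1/3)*2 = -1 + 2/3 = -1/3 ≈ -0.33333)
t(z) = 1 - z/3 (t(z) = -z/3 + 1 = 1 - z/3)
P(b, L) = 7/3 (P(b, L) = 1 - 1/3*(-4) = 1 + 4/3 = 7/3)
M(F) = 2/3 + 5*F (M(F) = 2/3 + (15*F)/3 = 2/3 + 5*F)
P(5, q)*M(O) = 7*(2/3 + 5*7)/3 = 7*(2/3 + 35)/3 = (7/3)*(107/3) = 749/9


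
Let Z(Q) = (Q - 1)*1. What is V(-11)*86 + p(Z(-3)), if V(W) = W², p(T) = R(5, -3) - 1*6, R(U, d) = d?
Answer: 10397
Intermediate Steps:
Z(Q) = -1 + Q (Z(Q) = (-1 + Q)*1 = -1 + Q)
p(T) = -9 (p(T) = -3 - 1*6 = -3 - 6 = -9)
V(-11)*86 + p(Z(-3)) = (-11)²*86 - 9 = 121*86 - 9 = 10406 - 9 = 10397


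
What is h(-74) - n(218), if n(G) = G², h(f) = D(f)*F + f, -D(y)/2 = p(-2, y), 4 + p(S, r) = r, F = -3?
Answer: -48066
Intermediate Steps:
p(S, r) = -4 + r
D(y) = 8 - 2*y (D(y) = -2*(-4 + y) = 8 - 2*y)
h(f) = -24 + 7*f (h(f) = (8 - 2*f)*(-3) + f = (-24 + 6*f) + f = -24 + 7*f)
h(-74) - n(218) = (-24 + 7*(-74)) - 1*218² = (-24 - 518) - 1*47524 = -542 - 47524 = -48066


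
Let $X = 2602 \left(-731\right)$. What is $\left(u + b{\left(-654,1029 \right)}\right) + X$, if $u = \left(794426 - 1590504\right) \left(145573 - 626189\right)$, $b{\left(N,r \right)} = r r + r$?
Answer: $382606981856$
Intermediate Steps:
$b{\left(N,r \right)} = r + r^{2}$ ($b{\left(N,r \right)} = r^{2} + r = r + r^{2}$)
$u = 382607824048$ ($u = \left(-796078\right) \left(-480616\right) = 382607824048$)
$X = -1902062$
$\left(u + b{\left(-654,1029 \right)}\right) + X = \left(382607824048 + 1029 \left(1 + 1029\right)\right) - 1902062 = \left(382607824048 + 1029 \cdot 1030\right) - 1902062 = \left(382607824048 + 1059870\right) - 1902062 = 382608883918 - 1902062 = 382606981856$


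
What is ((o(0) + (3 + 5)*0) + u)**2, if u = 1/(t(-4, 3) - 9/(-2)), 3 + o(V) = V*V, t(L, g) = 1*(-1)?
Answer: 361/49 ≈ 7.3673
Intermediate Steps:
t(L, g) = -1
o(V) = -3 + V**2 (o(V) = -3 + V*V = -3 + V**2)
u = 2/7 (u = 1/(-1 - 9/(-2)) = 1/(-1 - 9*(-1/2)) = 1/(-1 + 9/2) = 1/(7/2) = 2/7 ≈ 0.28571)
((o(0) + (3 + 5)*0) + u)**2 = (((-3 + 0**2) + (3 + 5)*0) + 2/7)**2 = (((-3 + 0) + 8*0) + 2/7)**2 = ((-3 + 0) + 2/7)**2 = (-3 + 2/7)**2 = (-19/7)**2 = 361/49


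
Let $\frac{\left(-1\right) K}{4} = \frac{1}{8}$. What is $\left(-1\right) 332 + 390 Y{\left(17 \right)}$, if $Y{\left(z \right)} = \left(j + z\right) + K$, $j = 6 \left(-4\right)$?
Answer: $-3257$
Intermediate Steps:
$K = - \frac{1}{2}$ ($K = - \frac{4}{8} = \left(-4\right) \frac{1}{8} = - \frac{1}{2} \approx -0.5$)
$j = -24$
$Y{\left(z \right)} = - \frac{49}{2} + z$ ($Y{\left(z \right)} = \left(-24 + z\right) - \frac{1}{2} = - \frac{49}{2} + z$)
$\left(-1\right) 332 + 390 Y{\left(17 \right)} = \left(-1\right) 332 + 390 \left(- \frac{49}{2} + 17\right) = -332 + 390 \left(- \frac{15}{2}\right) = -332 - 2925 = -3257$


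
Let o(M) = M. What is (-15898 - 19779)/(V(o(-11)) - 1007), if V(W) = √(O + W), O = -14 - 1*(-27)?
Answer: 35926739/1014047 + 35677*√2/1014047 ≈ 35.479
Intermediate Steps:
O = 13 (O = -14 + 27 = 13)
V(W) = √(13 + W)
(-15898 - 19779)/(V(o(-11)) - 1007) = (-15898 - 19779)/(√(13 - 11) - 1007) = -35677/(√2 - 1007) = -35677/(-1007 + √2)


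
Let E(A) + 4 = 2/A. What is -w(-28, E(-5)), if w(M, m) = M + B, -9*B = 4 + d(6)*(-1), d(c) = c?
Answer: 250/9 ≈ 27.778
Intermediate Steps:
E(A) = -4 + 2/A
B = 2/9 (B = -(4 + 6*(-1))/9 = -(4 - 6)/9 = -1/9*(-2) = 2/9 ≈ 0.22222)
w(M, m) = 2/9 + M (w(M, m) = M + 2/9 = 2/9 + M)
-w(-28, E(-5)) = -(2/9 - 28) = -1*(-250/9) = 250/9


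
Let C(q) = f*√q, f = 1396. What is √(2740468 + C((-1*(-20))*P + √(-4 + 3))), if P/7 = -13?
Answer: 2*√(685117 + 349*√(-1820 + I)) ≈ 1655.5 + 17.987*I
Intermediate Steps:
P = -91 (P = 7*(-13) = -91)
C(q) = 1396*√q
√(2740468 + C((-1*(-20))*P + √(-4 + 3))) = √(2740468 + 1396*√(-1*(-20)*(-91) + √(-4 + 3))) = √(2740468 + 1396*√(20*(-91) + √(-1))) = √(2740468 + 1396*√(-1820 + I))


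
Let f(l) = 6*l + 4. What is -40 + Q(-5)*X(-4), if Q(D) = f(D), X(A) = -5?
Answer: 90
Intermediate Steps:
f(l) = 4 + 6*l
Q(D) = 4 + 6*D
-40 + Q(-5)*X(-4) = -40 + (4 + 6*(-5))*(-5) = -40 + (4 - 30)*(-5) = -40 - 26*(-5) = -40 + 130 = 90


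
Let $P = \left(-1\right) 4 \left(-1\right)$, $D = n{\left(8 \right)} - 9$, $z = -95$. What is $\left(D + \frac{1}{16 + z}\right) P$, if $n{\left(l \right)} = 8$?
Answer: $- \frac{320}{79} \approx -4.0506$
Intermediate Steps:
$D = -1$ ($D = 8 - 9 = -1$)
$P = 4$ ($P = \left(-4\right) \left(-1\right) = 4$)
$\left(D + \frac{1}{16 + z}\right) P = \left(-1 + \frac{1}{16 - 95}\right) 4 = \left(-1 + \frac{1}{-79}\right) 4 = \left(-1 - \frac{1}{79}\right) 4 = \left(- \frac{80}{79}\right) 4 = - \frac{320}{79}$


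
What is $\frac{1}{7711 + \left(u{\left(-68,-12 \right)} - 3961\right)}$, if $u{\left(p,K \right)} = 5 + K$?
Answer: $\frac{1}{3743} \approx 0.00026717$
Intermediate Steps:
$\frac{1}{7711 + \left(u{\left(-68,-12 \right)} - 3961\right)} = \frac{1}{7711 + \left(\left(5 - 12\right) - 3961\right)} = \frac{1}{7711 - 3968} = \frac{1}{3743}$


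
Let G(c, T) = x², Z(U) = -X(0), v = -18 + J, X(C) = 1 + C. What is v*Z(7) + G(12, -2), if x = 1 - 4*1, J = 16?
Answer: 11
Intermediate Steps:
x = -3 (x = 1 - 4 = -3)
v = -2 (v = -18 + 16 = -2)
Z(U) = -1 (Z(U) = -(1 + 0) = -1*1 = -1)
G(c, T) = 9 (G(c, T) = (-3)² = 9)
v*Z(7) + G(12, -2) = -2*(-1) + 9 = 2 + 9 = 11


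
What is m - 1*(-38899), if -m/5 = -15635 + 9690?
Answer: 68624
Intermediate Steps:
m = 29725 (m = -5*(-15635 + 9690) = -5*(-5945) = 29725)
m - 1*(-38899) = 29725 - 1*(-38899) = 29725 + 38899 = 68624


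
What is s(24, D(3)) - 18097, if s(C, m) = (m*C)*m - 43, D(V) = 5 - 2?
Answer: -17924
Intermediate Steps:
D(V) = 3
s(C, m) = -43 + C*m² (s(C, m) = (C*m)*m - 43 = C*m² - 43 = -43 + C*m²)
s(24, D(3)) - 18097 = (-43 + 24*3²) - 18097 = (-43 + 24*9) - 18097 = (-43 + 216) - 18097 = 173 - 18097 = -17924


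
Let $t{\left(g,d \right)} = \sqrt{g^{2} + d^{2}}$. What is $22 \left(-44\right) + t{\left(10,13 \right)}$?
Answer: $-968 + \sqrt{269} \approx -951.6$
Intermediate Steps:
$t{\left(g,d \right)} = \sqrt{d^{2} + g^{2}}$
$22 \left(-44\right) + t{\left(10,13 \right)} = 22 \left(-44\right) + \sqrt{13^{2} + 10^{2}} = -968 + \sqrt{169 + 100} = -968 + \sqrt{269}$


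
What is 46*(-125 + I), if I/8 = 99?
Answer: 30682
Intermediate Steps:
I = 792 (I = 8*99 = 792)
46*(-125 + I) = 46*(-125 + 792) = 46*667 = 30682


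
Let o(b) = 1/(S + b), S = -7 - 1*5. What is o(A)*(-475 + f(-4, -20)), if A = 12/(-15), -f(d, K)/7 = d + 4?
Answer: 2375/64 ≈ 37.109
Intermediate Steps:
f(d, K) = -28 - 7*d (f(d, K) = -7*(d + 4) = -7*(4 + d) = -28 - 7*d)
A = -⅘ (A = 12*(-1/15) = -⅘ ≈ -0.80000)
S = -12 (S = -7 - 5 = -12)
o(b) = 1/(-12 + b)
o(A)*(-475 + f(-4, -20)) = (-475 + (-28 - 7*(-4)))/(-12 - ⅘) = (-475 + (-28 + 28))/(-64/5) = -5*(-475 + 0)/64 = -5/64*(-475) = 2375/64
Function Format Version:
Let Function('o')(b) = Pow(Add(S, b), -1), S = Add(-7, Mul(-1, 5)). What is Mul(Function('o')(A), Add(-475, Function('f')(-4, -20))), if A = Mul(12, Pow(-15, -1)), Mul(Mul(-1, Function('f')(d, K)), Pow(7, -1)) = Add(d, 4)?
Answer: Rational(2375, 64) ≈ 37.109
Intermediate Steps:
Function('f')(d, K) = Add(-28, Mul(-7, d)) (Function('f')(d, K) = Mul(-7, Add(d, 4)) = Mul(-7, Add(4, d)) = Add(-28, Mul(-7, d)))
A = Rational(-4, 5) (A = Mul(12, Rational(-1, 15)) = Rational(-4, 5) ≈ -0.80000)
S = -12 (S = Add(-7, -5) = -12)
Function('o')(b) = Pow(Add(-12, b), -1)
Mul(Function('o')(A), Add(-475, Function('f')(-4, -20))) = Mul(Pow(Add(-12, Rational(-4, 5)), -1), Add(-475, Add(-28, Mul(-7, -4)))) = Mul(Pow(Rational(-64, 5), -1), Add(-475, Add(-28, 28))) = Mul(Rational(-5, 64), Add(-475, 0)) = Mul(Rational(-5, 64), -475) = Rational(2375, 64)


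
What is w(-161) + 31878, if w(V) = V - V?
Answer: 31878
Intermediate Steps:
w(V) = 0
w(-161) + 31878 = 0 + 31878 = 31878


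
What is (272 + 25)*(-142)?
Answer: -42174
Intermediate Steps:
(272 + 25)*(-142) = 297*(-142) = -42174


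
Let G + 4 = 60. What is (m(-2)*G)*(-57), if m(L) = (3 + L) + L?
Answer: 3192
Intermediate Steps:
G = 56 (G = -4 + 60 = 56)
m(L) = 3 + 2*L
(m(-2)*G)*(-57) = ((3 + 2*(-2))*56)*(-57) = ((3 - 4)*56)*(-57) = -1*56*(-57) = -56*(-57) = 3192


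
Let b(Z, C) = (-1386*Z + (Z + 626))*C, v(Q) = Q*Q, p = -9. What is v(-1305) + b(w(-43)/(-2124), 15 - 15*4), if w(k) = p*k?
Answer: 392585805/236 ≈ 1.6635e+6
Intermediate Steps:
w(k) = -9*k
v(Q) = Q**2
b(Z, C) = C*(626 - 1385*Z) (b(Z, C) = (-1386*Z + (626 + Z))*C = (626 - 1385*Z)*C = C*(626 - 1385*Z))
v(-1305) + b(w(-43)/(-2124), 15 - 15*4) = (-1305)**2 + (15 - 15*4)*(626 - 1385*(-9*(-43))/(-2124)) = 1703025 + (15 - 60)*(626 - 535995*(-1)/2124) = 1703025 - 45*(626 - 1385*(-43/236)) = 1703025 - 45*(626 + 59555/236) = 1703025 - 45*207291/236 = 1703025 - 9328095/236 = 392585805/236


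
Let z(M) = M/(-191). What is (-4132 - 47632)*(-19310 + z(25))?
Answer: 190917796540/191 ≈ 9.9957e+8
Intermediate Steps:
z(M) = -M/191 (z(M) = M*(-1/191) = -M/191)
(-4132 - 47632)*(-19310 + z(25)) = (-4132 - 47632)*(-19310 - 1/191*25) = -51764*(-19310 - 25/191) = -51764*(-3688235/191) = 190917796540/191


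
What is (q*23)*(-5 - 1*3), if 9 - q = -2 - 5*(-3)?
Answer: 736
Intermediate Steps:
q = -4 (q = 9 - (-2 - 5*(-3)) = 9 - (-2 + 15) = 9 - 1*13 = 9 - 13 = -4)
(q*23)*(-5 - 1*3) = (-4*23)*(-5 - 1*3) = -92*(-5 - 3) = -92*(-8) = 736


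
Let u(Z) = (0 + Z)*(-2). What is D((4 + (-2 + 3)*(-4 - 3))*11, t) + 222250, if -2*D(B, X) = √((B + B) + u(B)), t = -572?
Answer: 222250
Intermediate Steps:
u(Z) = -2*Z (u(Z) = Z*(-2) = -2*Z)
D(B, X) = 0 (D(B, X) = -√((B + B) - 2*B)/2 = -√(2*B - 2*B)/2 = -√0/2 = -½*0 = 0)
D((4 + (-2 + 3)*(-4 - 3))*11, t) + 222250 = 0 + 222250 = 222250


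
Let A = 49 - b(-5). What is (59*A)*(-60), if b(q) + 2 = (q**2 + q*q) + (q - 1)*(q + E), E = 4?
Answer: 17700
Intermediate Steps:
b(q) = -2 + 2*q**2 + (-1 + q)*(4 + q) (b(q) = -2 + ((q**2 + q*q) + (q - 1)*(q + 4)) = -2 + ((q**2 + q**2) + (-1 + q)*(4 + q)) = -2 + (2*q**2 + (-1 + q)*(4 + q)) = -2 + 2*q**2 + (-1 + q)*(4 + q))
A = -5 (A = 49 - (-6 + 3*(-5) + 3*(-5)**2) = 49 - (-6 - 15 + 3*25) = 49 - (-6 - 15 + 75) = 49 - 1*54 = 49 - 54 = -5)
(59*A)*(-60) = (59*(-5))*(-60) = -295*(-60) = 17700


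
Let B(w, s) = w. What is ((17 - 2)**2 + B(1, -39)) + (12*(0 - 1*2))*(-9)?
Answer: 442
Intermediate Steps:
((17 - 2)**2 + B(1, -39)) + (12*(0 - 1*2))*(-9) = ((17 - 2)**2 + 1) + (12*(0 - 1*2))*(-9) = (15**2 + 1) + (12*(0 - 2))*(-9) = (225 + 1) + (12*(-2))*(-9) = 226 - 24*(-9) = 226 + 216 = 442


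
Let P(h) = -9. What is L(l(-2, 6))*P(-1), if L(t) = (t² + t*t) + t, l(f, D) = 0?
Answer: 0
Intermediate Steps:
L(t) = t + 2*t² (L(t) = (t² + t²) + t = 2*t² + t = t + 2*t²)
L(l(-2, 6))*P(-1) = (0*(1 + 2*0))*(-9) = (0*(1 + 0))*(-9) = (0*1)*(-9) = 0*(-9) = 0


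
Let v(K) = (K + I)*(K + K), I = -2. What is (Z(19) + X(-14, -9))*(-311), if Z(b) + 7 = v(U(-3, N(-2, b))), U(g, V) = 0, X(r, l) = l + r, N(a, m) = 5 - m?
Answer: 9330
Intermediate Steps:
v(K) = 2*K*(-2 + K) (v(K) = (K - 2)*(K + K) = (-2 + K)*(2*K) = 2*K*(-2 + K))
Z(b) = -7 (Z(b) = -7 + 2*0*(-2 + 0) = -7 + 2*0*(-2) = -7 + 0 = -7)
(Z(19) + X(-14, -9))*(-311) = (-7 + (-9 - 14))*(-311) = (-7 - 23)*(-311) = -30*(-311) = 9330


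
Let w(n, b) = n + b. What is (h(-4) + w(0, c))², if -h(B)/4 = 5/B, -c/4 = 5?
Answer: 225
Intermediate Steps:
c = -20 (c = -4*5 = -20)
h(B) = -20/B
w(n, b) = b + n
(h(-4) + w(0, c))² = (-20/(-4) + (-20 + 0))² = (-20*(-¼) - 20)² = (5 - 20)² = (-15)² = 225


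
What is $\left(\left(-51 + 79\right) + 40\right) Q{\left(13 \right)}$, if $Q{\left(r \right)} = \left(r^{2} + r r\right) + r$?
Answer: $23868$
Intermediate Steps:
$Q{\left(r \right)} = r + 2 r^{2}$ ($Q{\left(r \right)} = \left(r^{2} + r^{2}\right) + r = 2 r^{2} + r = r + 2 r^{2}$)
$\left(\left(-51 + 79\right) + 40\right) Q{\left(13 \right)} = \left(\left(-51 + 79\right) + 40\right) 13 \left(1 + 2 \cdot 13\right) = \left(28 + 40\right) 13 \left(1 + 26\right) = 68 \cdot 13 \cdot 27 = 68 \cdot 351 = 23868$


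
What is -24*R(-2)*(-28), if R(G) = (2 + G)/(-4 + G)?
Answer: 0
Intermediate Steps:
R(G) = (2 + G)/(-4 + G)
-24*R(-2)*(-28) = -24*(2 - 2)/(-4 - 2)*(-28) = -24*0/(-6)*(-28) = -(-4)*0*(-28) = -24*0*(-28) = 0*(-28) = 0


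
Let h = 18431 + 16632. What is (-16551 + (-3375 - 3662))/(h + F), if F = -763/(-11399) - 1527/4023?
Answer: -360567559692/535970307809 ≈ -0.67274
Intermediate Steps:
F = -4778908/15286059 (F = -763*(-1/11399) - 1527*1/4023 = 763/11399 - 509/1341 = -4778908/15286059 ≈ -0.31263)
h = 35063
(-16551 + (-3375 - 3662))/(h + F) = (-16551 + (-3375 - 3662))/(35063 - 4778908/15286059) = (-16551 - 7037)/(535970307809/15286059) = -23588*15286059/535970307809 = -360567559692/535970307809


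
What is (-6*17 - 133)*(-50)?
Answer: 11750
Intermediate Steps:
(-6*17 - 133)*(-50) = (-102 - 133)*(-50) = -235*(-50) = 11750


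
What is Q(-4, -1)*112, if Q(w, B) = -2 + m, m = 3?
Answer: 112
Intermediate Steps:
Q(w, B) = 1 (Q(w, B) = -2 + 3 = 1)
Q(-4, -1)*112 = 1*112 = 112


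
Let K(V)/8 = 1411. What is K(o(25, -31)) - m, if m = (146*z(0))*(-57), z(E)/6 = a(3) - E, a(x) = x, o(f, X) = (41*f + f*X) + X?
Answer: 161084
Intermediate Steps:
o(f, X) = X + 41*f + X*f (o(f, X) = (41*f + X*f) + X = X + 41*f + X*f)
K(V) = 11288 (K(V) = 8*1411 = 11288)
z(E) = 18 - 6*E (z(E) = 6*(3 - E) = 18 - 6*E)
m = -149796 (m = (146*(18 - 6*0))*(-57) = (146*(18 + 0))*(-57) = (146*18)*(-57) = 2628*(-57) = -149796)
K(o(25, -31)) - m = 11288 - 1*(-149796) = 11288 + 149796 = 161084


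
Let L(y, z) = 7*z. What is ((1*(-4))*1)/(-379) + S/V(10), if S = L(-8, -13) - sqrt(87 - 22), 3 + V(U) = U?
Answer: -4923/379 - sqrt(65)/7 ≈ -14.141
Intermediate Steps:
V(U) = -3 + U
S = -91 - sqrt(65) (S = 7*(-13) - sqrt(87 - 22) = -91 - sqrt(65) ≈ -99.062)
((1*(-4))*1)/(-379) + S/V(10) = ((1*(-4))*1)/(-379) + (-91 - sqrt(65))/(-3 + 10) = -4*1*(-1/379) + (-91 - sqrt(65))/7 = -4*(-1/379) + (-91 - sqrt(65))*(1/7) = 4/379 + (-13 - sqrt(65)/7) = -4923/379 - sqrt(65)/7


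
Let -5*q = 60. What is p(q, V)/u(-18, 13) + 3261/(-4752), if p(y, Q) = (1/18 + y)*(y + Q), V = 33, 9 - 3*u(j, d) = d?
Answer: 296903/1584 ≈ 187.44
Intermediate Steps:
u(j, d) = 3 - d/3
q = -12 (q = -⅕*60 = -12)
p(y, Q) = (1/18 + y)*(Q + y)
p(q, V)/u(-18, 13) + 3261/(-4752) = ((-12)² + (1/18)*33 + (1/18)*(-12) + 33*(-12))/(3 - ⅓*13) + 3261/(-4752) = (144 + 11/6 - ⅔ - 396)/(3 - 13/3) + 3261*(-1/4752) = -1505/(6*(-4/3)) - 1087/1584 = -1505/6*(-¾) - 1087/1584 = 1505/8 - 1087/1584 = 296903/1584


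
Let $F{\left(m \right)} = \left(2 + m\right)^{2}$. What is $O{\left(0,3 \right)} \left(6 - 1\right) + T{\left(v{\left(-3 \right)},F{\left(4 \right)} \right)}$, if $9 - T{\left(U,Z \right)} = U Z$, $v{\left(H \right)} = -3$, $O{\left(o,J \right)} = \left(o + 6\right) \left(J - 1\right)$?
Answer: $177$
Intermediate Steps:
$O{\left(o,J \right)} = \left(-1 + J\right) \left(6 + o\right)$ ($O{\left(o,J \right)} = \left(6 + o\right) \left(-1 + J\right) = \left(-1 + J\right) \left(6 + o\right)$)
$T{\left(U,Z \right)} = 9 - U Z$
$O{\left(0,3 \right)} \left(6 - 1\right) + T{\left(v{\left(-3 \right)},F{\left(4 \right)} \right)} = \left(-6 - 0 + 6 \cdot 3 + 3 \cdot 0\right) \left(6 - 1\right) - \left(-9 - 3 \left(2 + 4\right)^{2}\right) = \left(-6 + 0 + 18 + 0\right) \left(6 - 1\right) - \left(-9 - 3 \cdot 6^{2}\right) = 12 \cdot 5 - \left(-9 - 108\right) = 60 + \left(9 + 108\right) = 60 + 117 = 177$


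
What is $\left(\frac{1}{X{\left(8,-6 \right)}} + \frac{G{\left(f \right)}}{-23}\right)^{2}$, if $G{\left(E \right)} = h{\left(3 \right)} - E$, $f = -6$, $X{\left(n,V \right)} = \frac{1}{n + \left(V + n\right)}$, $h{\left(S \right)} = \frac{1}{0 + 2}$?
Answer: $\frac{199809}{2116} \approx 94.428$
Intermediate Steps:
$h{\left(S \right)} = \frac{1}{2}$
$X{\left(n,V \right)} = \frac{1}{V + 2 n}$
$G{\left(E \right)} = \frac{1}{2} - E$
$\left(\frac{1}{X{\left(8,-6 \right)}} + \frac{G{\left(f \right)}}{-23}\right)^{2} = \left(\frac{1}{\frac{1}{-6 + 2 \cdot 8}} + \frac{\frac{1}{2} - -6}{-23}\right)^{2} = \left(\frac{1}{\frac{1}{-6 + 16}} + \left(\frac{1}{2} + 6\right) \left(- \frac{1}{23}\right)\right)^{2} = \left(\frac{1}{\frac{1}{10}} + \frac{13}{2} \left(- \frac{1}{23}\right)\right)^{2} = \left(\frac{1}{\frac{1}{10}} - \frac{13}{46}\right)^{2} = \left(10 - \frac{13}{46}\right)^{2} = \left(\frac{447}{46}\right)^{2} = \frac{199809}{2116}$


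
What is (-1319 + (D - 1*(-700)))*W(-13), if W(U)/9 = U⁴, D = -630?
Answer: -321054201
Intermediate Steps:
W(U) = 9*U⁴
(-1319 + (D - 1*(-700)))*W(-13) = (-1319 + (-630 - 1*(-700)))*(9*(-13)⁴) = (-1319 + (-630 + 700))*(9*28561) = (-1319 + 70)*257049 = -1249*257049 = -321054201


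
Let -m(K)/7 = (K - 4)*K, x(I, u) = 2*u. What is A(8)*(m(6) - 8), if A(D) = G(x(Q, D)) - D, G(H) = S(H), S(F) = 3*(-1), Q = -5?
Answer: 1012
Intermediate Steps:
S(F) = -3
G(H) = -3
m(K) = -7*K*(-4 + K) (m(K) = -7*(K - 4)*K = -7*(-4 + K)*K = -7*K*(-4 + K))
A(D) = -3 - D
A(8)*(m(6) - 8) = (-3 - 1*8)*(7*6*(4 - 1*6) - 8) = (-3 - 8)*(7*6*(4 - 6) - 8) = -11*(7*6*(-2) - 8) = -11*(-84 - 8) = -11*(-92) = 1012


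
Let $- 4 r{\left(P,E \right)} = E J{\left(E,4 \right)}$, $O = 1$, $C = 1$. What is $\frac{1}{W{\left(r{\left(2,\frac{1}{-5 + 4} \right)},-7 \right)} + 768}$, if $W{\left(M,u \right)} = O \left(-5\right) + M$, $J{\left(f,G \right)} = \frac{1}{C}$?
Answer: $\frac{4}{3053} \approx 0.0013102$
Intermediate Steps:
$J{\left(f,G \right)} = 1$ ($J{\left(f,G \right)} = 1^{-1} = 1$)
$r{\left(P,E \right)} = - \frac{E}{4}$ ($r{\left(P,E \right)} = - \frac{E 1}{4} = - \frac{E}{4}$)
$W{\left(M,u \right)} = -5 + M$ ($W{\left(M,u \right)} = 1 \left(-5\right) + M = -5 + M$)
$\frac{1}{W{\left(r{\left(2,\frac{1}{-5 + 4} \right)},-7 \right)} + 768} = \frac{1}{\left(-5 - \frac{1}{4 \left(-5 + 4\right)}\right) + 768} = \frac{1}{\left(-5 - \frac{1}{4 \left(-1\right)}\right) + 768} = \frac{1}{\left(-5 - - \frac{1}{4}\right) + 768} = \frac{1}{\left(-5 + \frac{1}{4}\right) + 768} = \frac{1}{- \frac{19}{4} + 768} = \frac{1}{\frac{3053}{4}} = \frac{4}{3053}$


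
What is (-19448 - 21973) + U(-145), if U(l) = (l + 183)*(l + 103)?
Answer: -43017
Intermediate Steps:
U(l) = (103 + l)*(183 + l) (U(l) = (183 + l)*(103 + l) = (103 + l)*(183 + l))
(-19448 - 21973) + U(-145) = (-19448 - 21973) + (18849 + (-145)² + 286*(-145)) = -41421 + (18849 + 21025 - 41470) = -41421 - 1596 = -43017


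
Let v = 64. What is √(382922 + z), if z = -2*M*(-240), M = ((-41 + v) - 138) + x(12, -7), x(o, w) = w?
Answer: √324362 ≈ 569.53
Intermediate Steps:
M = -122 (M = ((-41 + 64) - 138) - 7 = (23 - 138) - 7 = -115 - 7 = -122)
z = -58560 (z = -2*(-122)*(-240) = 244*(-240) = -58560)
√(382922 + z) = √(382922 - 58560) = √324362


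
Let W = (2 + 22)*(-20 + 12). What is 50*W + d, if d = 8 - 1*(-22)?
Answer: -9570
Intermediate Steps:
W = -192 (W = 24*(-8) = -192)
d = 30 (d = 8 + 22 = 30)
50*W + d = 50*(-192) + 30 = -9600 + 30 = -9570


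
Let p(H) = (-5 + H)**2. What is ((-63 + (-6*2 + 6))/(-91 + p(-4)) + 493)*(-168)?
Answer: -419916/5 ≈ -83983.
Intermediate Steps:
((-63 + (-6*2 + 6))/(-91 + p(-4)) + 493)*(-168) = ((-63 + (-6*2 + 6))/(-91 + (-5 - 4)**2) + 493)*(-168) = ((-63 + (-12 + 6))/(-91 + (-9)**2) + 493)*(-168) = ((-63 - 6)/(-91 + 81) + 493)*(-168) = (-69/(-10) + 493)*(-168) = (-69*(-1/10) + 493)*(-168) = (69/10 + 493)*(-168) = (4999/10)*(-168) = -419916/5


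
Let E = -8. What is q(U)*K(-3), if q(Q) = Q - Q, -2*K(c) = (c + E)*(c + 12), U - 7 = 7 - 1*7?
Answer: 0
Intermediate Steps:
U = 7 (U = 7 + (7 - 1*7) = 7 + (7 - 7) = 7 + 0 = 7)
K(c) = -(-8 + c)*(12 + c)/2 (K(c) = -(c - 8)*(c + 12)/2 = -(-8 + c)*(12 + c)/2)
q(Q) = 0
q(U)*K(-3) = 0*(48 - 2*(-3) - ½*(-3)²) = 0*(48 + 6 - ½*9) = 0*(48 + 6 - 9/2) = 0*(99/2) = 0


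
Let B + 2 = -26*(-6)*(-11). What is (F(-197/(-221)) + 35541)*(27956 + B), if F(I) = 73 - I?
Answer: 206506100286/221 ≈ 9.3442e+8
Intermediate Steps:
B = -1718 (B = -2 - 26*(-6)*(-11) = -2 + 156*(-11) = -2 - 1716 = -1718)
(F(-197/(-221)) + 35541)*(27956 + B) = ((73 - (-197)/(-221)) + 35541)*(27956 - 1718) = ((73 - (-197)*(-1)/221) + 35541)*26238 = ((73 - 1*197/221) + 35541)*26238 = ((73 - 197/221) + 35541)*26238 = (15936/221 + 35541)*26238 = (7870497/221)*26238 = 206506100286/221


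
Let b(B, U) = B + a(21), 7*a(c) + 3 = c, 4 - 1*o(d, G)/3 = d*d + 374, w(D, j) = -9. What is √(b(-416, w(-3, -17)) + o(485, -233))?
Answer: I*√34652723/7 ≈ 840.95*I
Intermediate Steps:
o(d, G) = -1110 - 3*d² (o(d, G) = 12 - 3*(d*d + 374) = 12 - 3*(d² + 374) = 12 - 3*(374 + d²) = 12 + (-1122 - 3*d²) = -1110 - 3*d²)
a(c) = -3/7 + c/7
b(B, U) = 18/7 + B (b(B, U) = B + (-3/7 + (⅐)*21) = B + (-3/7 + 3) = B + 18/7 = 18/7 + B)
√(b(-416, w(-3, -17)) + o(485, -233)) = √((18/7 - 416) + (-1110 - 3*485²)) = √(-2894/7 + (-1110 - 3*235225)) = √(-2894/7 + (-1110 - 705675)) = √(-2894/7 - 706785) = √(-4950389/7) = I*√34652723/7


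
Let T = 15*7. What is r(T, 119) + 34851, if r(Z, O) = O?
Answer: 34970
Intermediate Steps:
T = 105
r(T, 119) + 34851 = 119 + 34851 = 34970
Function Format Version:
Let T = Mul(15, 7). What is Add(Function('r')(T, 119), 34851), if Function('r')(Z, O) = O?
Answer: 34970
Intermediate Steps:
T = 105
Add(Function('r')(T, 119), 34851) = Add(119, 34851) = 34970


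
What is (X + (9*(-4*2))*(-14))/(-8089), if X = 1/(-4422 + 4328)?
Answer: -94751/760366 ≈ -0.12461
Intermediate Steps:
X = -1/94 (X = 1/(-94) = -1/94 ≈ -0.010638)
(X + (9*(-4*2))*(-14))/(-8089) = (-1/94 + (9*(-4*2))*(-14))/(-8089) = (-1/94 + (9*(-8))*(-14))*(-1/8089) = (-1/94 - 72*(-14))*(-1/8089) = (-1/94 + 1008)*(-1/8089) = (94751/94)*(-1/8089) = -94751/760366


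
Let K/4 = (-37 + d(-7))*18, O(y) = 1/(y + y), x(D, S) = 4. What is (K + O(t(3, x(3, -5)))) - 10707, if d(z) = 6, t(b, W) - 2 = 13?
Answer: -388169/30 ≈ -12939.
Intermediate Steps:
t(b, W) = 15 (t(b, W) = 2 + 13 = 15)
O(y) = 1/(2*y)
K = -2232 (K = 4*((-37 + 6)*18) = 4*(-31*18) = 4*(-558) = -2232)
(K + O(t(3, x(3, -5)))) - 10707 = (-2232 + (1/2)/15) - 10707 = (-2232 + (1/2)*(1/15)) - 10707 = (-2232 + 1/30) - 10707 = -66959/30 - 10707 = -388169/30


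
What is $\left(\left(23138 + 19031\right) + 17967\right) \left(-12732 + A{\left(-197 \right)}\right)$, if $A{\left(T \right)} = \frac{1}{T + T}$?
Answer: $- \frac{150833385812}{197} \approx -7.6565 \cdot 10^{8}$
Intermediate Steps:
$A{\left(T \right)} = \frac{1}{2 T}$
$\left(\left(23138 + 19031\right) + 17967\right) \left(-12732 + A{\left(-197 \right)}\right) = \left(\left(23138 + 19031\right) + 17967\right) \left(-12732 + \frac{1}{2 \left(-197\right)}\right) = \left(42169 + 17967\right) \left(-12732 + \frac{1}{2} \left(- \frac{1}{197}\right)\right) = 60136 \left(-12732 - \frac{1}{394}\right) = 60136 \left(- \frac{5016409}{394}\right) = - \frac{150833385812}{197}$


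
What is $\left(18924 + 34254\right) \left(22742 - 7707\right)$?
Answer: $799531230$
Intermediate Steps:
$\left(18924 + 34254\right) \left(22742 - 7707\right) = 53178 \cdot 15035 = 799531230$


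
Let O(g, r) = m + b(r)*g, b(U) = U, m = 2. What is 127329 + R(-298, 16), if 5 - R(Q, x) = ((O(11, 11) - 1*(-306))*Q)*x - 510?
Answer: 2173316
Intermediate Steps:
O(g, r) = 2 + g*r (O(g, r) = 2 + r*g = 2 + g*r)
R(Q, x) = 515 - 429*Q*x (R(Q, x) = 5 - ((((2 + 11*11) - 1*(-306))*Q)*x - 510) = 5 - ((((2 + 121) + 306)*Q)*x - 510) = 5 - (((123 + 306)*Q)*x - 510) = 5 - ((429*Q)*x - 510) = 5 - (429*Q*x - 510) = 5 - (-510 + 429*Q*x) = 5 + (510 - 429*Q*x) = 515 - 429*Q*x)
127329 + R(-298, 16) = 127329 + (515 - 429*(-298)*16) = 127329 + (515 + 2045472) = 127329 + 2045987 = 2173316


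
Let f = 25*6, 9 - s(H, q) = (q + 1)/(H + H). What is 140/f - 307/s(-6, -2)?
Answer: -53762/1605 ≈ -33.497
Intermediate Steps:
s(H, q) = 9 - (1 + q)/(2*H) (s(H, q) = 9 - (q + 1)/(H + H) = 9 - (1 + q)/(2*H))
f = 150
140/f - 307/s(-6, -2) = 140/150 - 307*(-12/(-1 - 1*(-2) + 18*(-6))) = 140*(1/150) - 307*(-12/(-1 + 2 - 108)) = 14/15 - 307/((1/2)*(-1/6)*(-107)) = 14/15 - 307/107/12 = 14/15 - 307*12/107 = 14/15 - 3684/107 = -53762/1605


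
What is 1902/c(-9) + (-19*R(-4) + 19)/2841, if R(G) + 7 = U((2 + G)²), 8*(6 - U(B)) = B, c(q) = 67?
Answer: 10813529/380694 ≈ 28.405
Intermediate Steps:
U(B) = 6 - B/8
R(G) = -1 - (2 + G)²/8 (R(G) = -7 + (6 - (2 + G)²/8) = -1 - (2 + G)²/8)
1902/c(-9) + (-19*R(-4) + 19)/2841 = 1902/67 + (-19*(-1 - (2 - 4)²/8) + 19)/2841 = 1902*(1/67) + (-19*(-1 - ⅛*(-2)²) + 19)*(1/2841) = 1902/67 + (-19*(-1 - ⅛*4) + 19)*(1/2841) = 1902/67 + (-19*(-1 - ½) + 19)*(1/2841) = 1902/67 + (-19*(-3/2) + 19)*(1/2841) = 1902/67 + (57/2 + 19)*(1/2841) = 1902/67 + (95/2)*(1/2841) = 1902/67 + 95/5682 = 10813529/380694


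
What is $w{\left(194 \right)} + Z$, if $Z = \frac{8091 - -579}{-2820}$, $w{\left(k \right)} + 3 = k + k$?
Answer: $\frac{35901}{94} \approx 381.93$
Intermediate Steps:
$w{\left(k \right)} = -3 + 2 k$ ($w{\left(k \right)} = -3 + \left(k + k\right) = -3 + 2 k$)
$Z = - \frac{289}{94}$ ($Z = \left(8091 + 579\right) \left(- \frac{1}{2820}\right) = 8670 \left(- \frac{1}{2820}\right) = - \frac{289}{94} \approx -3.0745$)
$w{\left(194 \right)} + Z = \left(-3 + 2 \cdot 194\right) - \frac{289}{94} = \left(-3 + 388\right) - \frac{289}{94} = 385 - \frac{289}{94} = \frac{35901}{94}$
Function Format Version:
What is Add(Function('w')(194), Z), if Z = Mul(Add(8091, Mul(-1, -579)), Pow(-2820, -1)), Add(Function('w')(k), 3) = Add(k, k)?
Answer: Rational(35901, 94) ≈ 381.93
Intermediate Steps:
Function('w')(k) = Add(-3, Mul(2, k)) (Function('w')(k) = Add(-3, Add(k, k)) = Add(-3, Mul(2, k)))
Z = Rational(-289, 94) (Z = Mul(Add(8091, 579), Rational(-1, 2820)) = Mul(8670, Rational(-1, 2820)) = Rational(-289, 94) ≈ -3.0745)
Add(Function('w')(194), Z) = Add(Add(-3, Mul(2, 194)), Rational(-289, 94)) = Add(Add(-3, 388), Rational(-289, 94)) = Add(385, Rational(-289, 94)) = Rational(35901, 94)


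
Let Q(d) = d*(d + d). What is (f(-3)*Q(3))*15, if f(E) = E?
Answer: -810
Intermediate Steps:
Q(d) = 2*d² (Q(d) = d*(2*d) = 2*d²)
(f(-3)*Q(3))*15 = -6*3²*15 = -6*9*15 = -3*18*15 = -54*15 = -810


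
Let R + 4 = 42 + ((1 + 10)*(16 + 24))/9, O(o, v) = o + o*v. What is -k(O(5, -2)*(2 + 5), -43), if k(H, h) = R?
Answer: -782/9 ≈ -86.889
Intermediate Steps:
R = 782/9 (R = -4 + (42 + ((1 + 10)*(16 + 24))/9) = -4 + (42 + (11*40)*(⅑)) = -4 + (42 + 440*(⅑)) = -4 + (42 + 440/9) = -4 + 818/9 = 782/9 ≈ 86.889)
k(H, h) = 782/9
-k(O(5, -2)*(2 + 5), -43) = -1*782/9 = -782/9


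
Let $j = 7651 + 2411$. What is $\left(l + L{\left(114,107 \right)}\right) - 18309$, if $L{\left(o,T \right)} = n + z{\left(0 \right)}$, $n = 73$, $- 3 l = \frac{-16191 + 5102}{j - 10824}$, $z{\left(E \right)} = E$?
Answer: $- \frac{41698585}{2286} \approx -18241.0$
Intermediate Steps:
$j = 10062$
$l = - \frac{11089}{2286}$ ($l = - \frac{\left(-16191 + 5102\right) \frac{1}{10062 - 10824}}{3} = - \frac{\left(-11089\right) \frac{1}{-762}}{3} = - \frac{\left(-11089\right) \left(- \frac{1}{762}\right)}{3} = \left(- \frac{1}{3}\right) \frac{11089}{762} = - \frac{11089}{2286} \approx -4.8508$)
$L{\left(o,T \right)} = 73$ ($L{\left(o,T \right)} = 73 + 0 = 73$)
$\left(l + L{\left(114,107 \right)}\right) - 18309 = \left(- \frac{11089}{2286} + 73\right) - 18309 = \frac{155789}{2286} - 18309 = - \frac{41698585}{2286}$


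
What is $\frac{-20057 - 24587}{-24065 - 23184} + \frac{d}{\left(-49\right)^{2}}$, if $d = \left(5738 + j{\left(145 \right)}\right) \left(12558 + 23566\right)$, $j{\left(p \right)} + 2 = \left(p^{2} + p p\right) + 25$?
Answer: $\frac{81605015714680}{113444849} \approx 7.1934 \cdot 10^{5}$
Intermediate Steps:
$j{\left(p \right)} = 23 + 2 p^{2}$ ($j{\left(p \right)} = -2 + \left(\left(p^{2} + p p\right) + 25\right) = -2 + \left(\left(p^{2} + p^{2}\right) + 25\right) = -2 + \left(2 p^{2} + 25\right) = -2 + \left(25 + 2 p^{2}\right) = 23 + 2 p^{2}$)
$d = 1727124564$ ($d = \left(5738 + \left(23 + 2 \cdot 145^{2}\right)\right) \left(12558 + 23566\right) = \left(5738 + \left(23 + 2 \cdot 21025\right)\right) 36124 = \left(5738 + \left(23 + 42050\right)\right) 36124 = \left(5738 + 42073\right) 36124 = 47811 \cdot 36124 = 1727124564$)
$\frac{-20057 - 24587}{-24065 - 23184} + \frac{d}{\left(-49\right)^{2}} = \frac{-20057 - 24587}{-24065 - 23184} + \frac{1727124564}{\left(-49\right)^{2}} = \frac{-20057 - 24587}{-24065 - 23184} + \frac{1727124564}{2401} = - \frac{44644}{-47249} + 1727124564 \cdot \frac{1}{2401} = \left(-44644\right) \left(- \frac{1}{47249}\right) + \frac{1727124564}{2401} = \frac{44644}{47249} + \frac{1727124564}{2401} = \frac{81605015714680}{113444849}$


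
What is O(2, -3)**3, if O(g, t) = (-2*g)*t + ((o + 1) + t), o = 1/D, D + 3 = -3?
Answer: 205379/216 ≈ 950.83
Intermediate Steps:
D = -6 (D = -3 - 3 = -6)
o = -1/6 (o = 1/(-6) = -1/6 ≈ -0.16667)
O(g, t) = 5/6 + t - 2*g*t (O(g, t) = (-2*g)*t + ((-1/6 + 1) + t) = -2*g*t + (5/6 + t) = 5/6 + t - 2*g*t)
O(2, -3)**3 = (5/6 - 3 - 2*2*(-3))**3 = (5/6 - 3 + 12)**3 = (59/6)**3 = 205379/216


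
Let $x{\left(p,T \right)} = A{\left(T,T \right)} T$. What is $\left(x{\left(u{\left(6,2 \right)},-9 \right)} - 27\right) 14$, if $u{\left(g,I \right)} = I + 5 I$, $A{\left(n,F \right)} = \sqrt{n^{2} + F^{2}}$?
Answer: $-378 - 1134 \sqrt{2} \approx -1981.7$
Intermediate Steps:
$A{\left(n,F \right)} = \sqrt{F^{2} + n^{2}}$
$u{\left(g,I \right)} = 6 I$
$x{\left(p,T \right)} = T \sqrt{2} \sqrt{T^{2}}$ ($x{\left(p,T \right)} = \sqrt{T^{2} + T^{2}} T = \sqrt{2 T^{2}} T = \sqrt{2} \sqrt{T^{2}} T = T \sqrt{2} \sqrt{T^{2}}$)
$\left(x{\left(u{\left(6,2 \right)},-9 \right)} - 27\right) 14 = \left(- 9 \sqrt{2} \sqrt{\left(-9\right)^{2}} - 27\right) 14 = \left(- 9 \sqrt{2} \sqrt{81} - 27\right) 14 = \left(\left(-9\right) \sqrt{2} \cdot 9 - 27\right) 14 = \left(- 81 \sqrt{2} - 27\right) 14 = \left(-27 - 81 \sqrt{2}\right) 14 = -378 - 1134 \sqrt{2}$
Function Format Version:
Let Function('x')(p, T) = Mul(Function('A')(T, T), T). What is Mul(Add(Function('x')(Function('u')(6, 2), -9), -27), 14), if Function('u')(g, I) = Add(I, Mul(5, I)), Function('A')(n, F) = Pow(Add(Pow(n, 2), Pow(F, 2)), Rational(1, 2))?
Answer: Add(-378, Mul(-1134, Pow(2, Rational(1, 2)))) ≈ -1981.7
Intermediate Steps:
Function('A')(n, F) = Pow(Add(Pow(F, 2), Pow(n, 2)), Rational(1, 2))
Function('u')(g, I) = Mul(6, I)
Function('x')(p, T) = Mul(T, Pow(2, Rational(1, 2)), Pow(Pow(T, 2), Rational(1, 2))) (Function('x')(p, T) = Mul(Pow(Add(Pow(T, 2), Pow(T, 2)), Rational(1, 2)), T) = Mul(Pow(Mul(2, Pow(T, 2)), Rational(1, 2)), T) = Mul(Mul(Pow(2, Rational(1, 2)), Pow(Pow(T, 2), Rational(1, 2))), T) = Mul(T, Pow(2, Rational(1, 2)), Pow(Pow(T, 2), Rational(1, 2))))
Mul(Add(Function('x')(Function('u')(6, 2), -9), -27), 14) = Mul(Add(Mul(-9, Pow(2, Rational(1, 2)), Pow(Pow(-9, 2), Rational(1, 2))), -27), 14) = Mul(Add(Mul(-9, Pow(2, Rational(1, 2)), Pow(81, Rational(1, 2))), -27), 14) = Mul(Add(Mul(-9, Pow(2, Rational(1, 2)), 9), -27), 14) = Mul(Add(Mul(-81, Pow(2, Rational(1, 2))), -27), 14) = Mul(Add(-27, Mul(-81, Pow(2, Rational(1, 2)))), 14) = Add(-378, Mul(-1134, Pow(2, Rational(1, 2))))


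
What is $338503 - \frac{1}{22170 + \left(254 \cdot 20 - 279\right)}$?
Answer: $\frac{9129764412}{26971} \approx 3.385 \cdot 10^{5}$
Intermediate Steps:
$338503 - \frac{1}{22170 + \left(254 \cdot 20 - 279\right)} = 338503 - \frac{1}{22170 + \left(5080 - 279\right)} = 338503 - \frac{1}{22170 + 4801} = 338503 - \frac{1}{26971} = \frac{9129764412}{26971}$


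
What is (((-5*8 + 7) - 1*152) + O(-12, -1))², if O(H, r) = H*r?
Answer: 29929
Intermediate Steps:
(((-5*8 + 7) - 1*152) + O(-12, -1))² = (((-5*8 + 7) - 1*152) - 12*(-1))² = (((-40 + 7) - 152) + 12)² = ((-33 - 152) + 12)² = (-185 + 12)² = (-173)² = 29929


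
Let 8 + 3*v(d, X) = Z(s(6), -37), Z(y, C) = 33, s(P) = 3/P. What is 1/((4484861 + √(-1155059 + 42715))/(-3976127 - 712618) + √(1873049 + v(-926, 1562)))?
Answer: -4688745/(4484861 - 3125830*√4214379 + 2*I*√278086) ≈ 0.00073119 + 1.2026e-10*I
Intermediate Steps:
v(d, X) = 25/3 (v(d, X) = -8/3 + (⅓)*33 = -8/3 + 11 = 25/3)
1/((4484861 + √(-1155059 + 42715))/(-3976127 - 712618) + √(1873049 + v(-926, 1562))) = 1/((4484861 + √(-1155059 + 42715))/(-3976127 - 712618) + √(1873049 + 25/3)) = 1/((4484861 + √(-1112344))/(-4688745) + √(5619172/3)) = 1/((4484861 + 2*I*√278086)*(-1/4688745) + 2*√4214379/3) = 1/((-4484861/4688745 - 2*I*√278086/4688745) + 2*√4214379/3) = 1/(-4484861/4688745 + 2*√4214379/3 - 2*I*√278086/4688745)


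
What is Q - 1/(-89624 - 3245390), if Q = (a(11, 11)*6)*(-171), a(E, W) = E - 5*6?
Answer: 65012762917/3335014 ≈ 19494.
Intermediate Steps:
a(E, W) = -30 + E (a(E, W) = E - 30 = -30 + E)
Q = 19494 (Q = ((-30 + 11)*6)*(-171) = -19*6*(-171) = -114*(-171) = 19494)
Q - 1/(-89624 - 3245390) = 19494 - 1/(-89624 - 3245390) = 19494 - 1/(-3335014) = 19494 - 1*(-1/3335014) = 19494 + 1/3335014 = 65012762917/3335014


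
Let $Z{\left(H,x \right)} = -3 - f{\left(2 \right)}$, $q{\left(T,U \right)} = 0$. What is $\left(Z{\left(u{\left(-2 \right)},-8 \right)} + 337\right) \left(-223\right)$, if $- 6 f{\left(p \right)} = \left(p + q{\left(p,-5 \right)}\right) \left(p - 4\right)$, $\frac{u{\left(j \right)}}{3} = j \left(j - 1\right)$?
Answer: $- \frac{223000}{3} \approx -74333.0$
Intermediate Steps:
$u{\left(j \right)} = 3 j \left(-1 + j\right)$ ($u{\left(j \right)} = 3 j \left(j - 1\right) = 3 j \left(-1 + j\right)$)
$f{\left(p \right)} = - \frac{p \left(-4 + p\right)}{6}$ ($f{\left(p \right)} = - \frac{\left(p + 0\right) \left(p - 4\right)}{6} = - \frac{p \left(-4 + p\right)}{6}$)
$Z{\left(H,x \right)} = - \frac{11}{3}$ ($Z{\left(H,x \right)} = -3 - \frac{1}{6} \cdot 2 \left(4 - 2\right) = -3 - \frac{1}{6} \cdot 2 \cdot 2 = -3 - \frac{2}{3} = - \frac{11}{3}$)
$\left(Z{\left(u{\left(-2 \right)},-8 \right)} + 337\right) \left(-223\right) = \left(- \frac{11}{3} + 337\right) \left(-223\right) = \frac{1000}{3} \left(-223\right) = - \frac{223000}{3}$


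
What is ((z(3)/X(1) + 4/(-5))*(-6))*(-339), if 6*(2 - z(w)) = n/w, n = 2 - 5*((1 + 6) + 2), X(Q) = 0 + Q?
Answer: 36499/5 ≈ 7299.8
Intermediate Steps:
X(Q) = Q
n = -43 (n = 2 - 5*(7 + 2) = 2 - 5*9 = 2 - 1*45 = 2 - 45 = -43)
z(w) = 2 + 43/(6*w) (z(w) = 2 - (-43)/(6*w) = 2 + 43/(6*w))
((z(3)/X(1) + 4/(-5))*(-6))*(-339) = (((2 + (43/6)/3)/1 + 4/(-5))*(-6))*(-339) = (((2 + (43/6)*(⅓))*1 + 4*(-⅕))*(-6))*(-339) = (((2 + 43/18)*1 - ⅘)*(-6))*(-339) = (((79/18)*1 - ⅘)*(-6))*(-339) = ((79/18 - ⅘)*(-6))*(-339) = ((323/90)*(-6))*(-339) = -323/15*(-339) = 36499/5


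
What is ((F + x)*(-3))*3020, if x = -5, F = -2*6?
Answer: 154020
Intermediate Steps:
F = -12
((F + x)*(-3))*3020 = ((-12 - 5)*(-3))*3020 = -17*(-3)*3020 = 51*3020 = 154020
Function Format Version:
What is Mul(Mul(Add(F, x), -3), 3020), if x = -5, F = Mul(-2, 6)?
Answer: 154020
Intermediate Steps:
F = -12
Mul(Mul(Add(F, x), -3), 3020) = Mul(Mul(Add(-12, -5), -3), 3020) = Mul(Mul(-17, -3), 3020) = Mul(51, 3020) = 154020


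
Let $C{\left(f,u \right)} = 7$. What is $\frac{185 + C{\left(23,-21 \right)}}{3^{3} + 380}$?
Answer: $\frac{192}{407} \approx 0.47174$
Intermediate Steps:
$\frac{185 + C{\left(23,-21 \right)}}{3^{3} + 380} = \frac{185 + 7}{3^{3} + 380} = \frac{192}{27 + 380} = \frac{192}{407}$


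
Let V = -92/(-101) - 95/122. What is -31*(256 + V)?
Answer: -97837891/12322 ≈ -7940.1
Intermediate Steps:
V = 1629/12322 (V = -92*(-1/101) - 95*1/122 = 92/101 - 95/122 = 1629/12322 ≈ 0.13220)
-31*(256 + V) = -31*(256 + 1629/12322) = -31*3156061/12322 = -97837891/12322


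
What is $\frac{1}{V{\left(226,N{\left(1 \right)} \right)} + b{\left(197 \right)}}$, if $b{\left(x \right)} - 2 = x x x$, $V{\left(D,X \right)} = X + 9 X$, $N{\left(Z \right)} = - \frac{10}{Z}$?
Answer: $\frac{1}{7645275} \approx 1.308 \cdot 10^{-7}$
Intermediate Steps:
$V{\left(D,X \right)} = 10 X$
$b{\left(x \right)} = 2 + x^{3}$ ($b{\left(x \right)} = 2 + x x x = 2 + x^{2} x = 2 + x^{3}$)
$\frac{1}{V{\left(226,N{\left(1 \right)} \right)} + b{\left(197 \right)}} = \frac{1}{10 \left(- \frac{10}{1}\right) + \left(2 + 197^{3}\right)} = \frac{1}{10 \left(\left(-10\right) 1\right) + \left(2 + 7645373\right)} = \frac{1}{10 \left(-10\right) + 7645375} = \frac{1}{-100 + 7645375} = \frac{1}{7645275}$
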